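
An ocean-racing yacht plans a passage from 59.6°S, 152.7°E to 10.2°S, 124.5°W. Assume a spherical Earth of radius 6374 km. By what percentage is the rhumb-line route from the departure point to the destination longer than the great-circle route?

3.7%

Great circle: σ = 1.3539 rad → d_gc = Rσ = 8630.0 km
Rhumb: Δφ = +0.8622, Δλ = +1.4451, Δψ = +1.1241, q = Δφ/Δψ = 0.7670 → d_rh = R√(Δφ²+q²Δλ²) = 8950.8 km
Excess = (8950.8 − 8630.0) / 8630.0 = 320.8 / 8630.0 = 3.72% ≈ 3.7%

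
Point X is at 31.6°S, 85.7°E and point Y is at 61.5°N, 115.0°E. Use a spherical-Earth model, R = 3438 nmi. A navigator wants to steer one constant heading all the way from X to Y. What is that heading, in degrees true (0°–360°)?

14.7°

Meridional parts: M(φ₁)=-0.5818, M(φ₂)=+1.3705 → ΔM = +1.9524;  Δλ = +0.5114 rad
tan C = Δλ / ΔM = +0.2619 → C = 14.68°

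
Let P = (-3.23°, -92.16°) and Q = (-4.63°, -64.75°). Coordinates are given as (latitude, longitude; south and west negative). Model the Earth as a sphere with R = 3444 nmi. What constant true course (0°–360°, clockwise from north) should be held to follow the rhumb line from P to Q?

92.9°

Δψ = ln[tan(π/4+φ₂/2)/tan(π/4+φ₁/2)] = -0.0245
Δλ = +0.4784 rad (taken the short way round)
course = atan2(Δλ, Δψ) = 92.93°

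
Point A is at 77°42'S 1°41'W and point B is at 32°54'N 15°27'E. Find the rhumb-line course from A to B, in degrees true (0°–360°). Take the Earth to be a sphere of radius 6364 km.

6.0°

Δψ = ln[tan(π/4+φ₂/2)/tan(π/4+φ₁/2)] = +2.8366
Δλ = +0.2990 rad (taken the short way round)
course = atan2(Δλ, Δψ) = 6.02°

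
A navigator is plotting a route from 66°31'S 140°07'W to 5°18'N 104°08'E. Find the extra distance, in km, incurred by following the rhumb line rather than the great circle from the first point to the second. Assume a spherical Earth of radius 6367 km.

898 km

Great circle: cos σ = sin φ₁ sin φ₂ + cos φ₁ cos φ₂ cos Δλ,  σ = 1.8308 rad → d_gc = 11656.8 km
Rhumb line: Δψ = +1.6636, q = Δφ/Δψ = 0.7535, d_rh = R√(Δφ²+q²Δλ²) = 12554.5 km
Excess = 12554.5 − 11656.8 = 897.7 ≈ 898 km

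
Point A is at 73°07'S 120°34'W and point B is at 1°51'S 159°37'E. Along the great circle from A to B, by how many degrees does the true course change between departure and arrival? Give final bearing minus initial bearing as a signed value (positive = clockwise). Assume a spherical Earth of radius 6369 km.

+64.1°

Initial bearing θ₁ = atan2(sin Δλ cos φ₂, cos φ₁ sin φ₂ − sin φ₁ cos φ₂ cos Δλ) = 279.22°
Final bearing θ₂ = (initial bearing from the destination back to the start) + 180° = 343.33°
Δθ = θ₂ − θ₁ = +64.1°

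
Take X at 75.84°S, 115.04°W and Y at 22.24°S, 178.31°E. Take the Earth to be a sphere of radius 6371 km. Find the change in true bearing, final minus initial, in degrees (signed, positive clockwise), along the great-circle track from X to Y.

At departure: θ₁ = atan2(sin Δλ cos φ₂, cos φ₁ sin φ₂ − sin φ₁ cos φ₂ cos Δλ) = 287.20°
At arrival: θ₂ = atan2(sin Δλ cos φ₁, −cos φ₂ sin φ₁ + sin φ₂ cos φ₁ cos Δλ) = 345.38°
Δθ = θ₂ − θ₁ = +58.2°

+58.2°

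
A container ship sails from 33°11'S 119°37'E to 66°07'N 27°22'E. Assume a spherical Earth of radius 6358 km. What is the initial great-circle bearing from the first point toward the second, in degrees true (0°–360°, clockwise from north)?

331.9°

N = sin Δλ·cos φ₂ = -0.4046;  D = cos φ₁ sin φ₂ − sin φ₁ cos φ₂ cos Δλ = +0.7566
initial course = atan2(N, D) = 331.86°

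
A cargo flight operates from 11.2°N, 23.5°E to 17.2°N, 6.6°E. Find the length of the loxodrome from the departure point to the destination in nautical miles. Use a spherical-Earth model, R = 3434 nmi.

Rhumb course C = atan2(Δλ, Δψ) with Δψ = ln[tan(π/4+φ₂/2)/tan(π/4+φ₁/2)] = +0.1081, Δλ = -0.2950 → C = 290.12°
d = R·|Δφ| / |cos C| = 3434·0.10472 / 0.34404 = 1045 nmi

1045 nmi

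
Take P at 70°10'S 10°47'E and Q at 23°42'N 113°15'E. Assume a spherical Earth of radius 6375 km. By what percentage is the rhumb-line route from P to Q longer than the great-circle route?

Great circle: σ = 2.0322 rad → d_gc = Rσ = 12955.0 km
Rhumb: Δφ = +1.6383, Δλ = +1.7884, Δψ = +2.1699, q = Δφ/Δψ = 0.7550 → d_rh = R√(Δφ²+q²Δλ²) = 13534.0 km
Excess = (13534.0 − 12955.0) / 12955.0 = 579.0 / 12955.0 = 4.47% ≈ 4.5%

4.5%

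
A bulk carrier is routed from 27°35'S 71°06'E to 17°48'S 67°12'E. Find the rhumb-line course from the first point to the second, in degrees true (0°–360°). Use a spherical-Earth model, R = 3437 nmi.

339.8°

Meridional parts: M(φ₁)=-0.5012, M(φ₂)=-0.3158 → ΔM = +0.1854;  Δλ = -0.0681 rad
tan C = Δλ / ΔM = -0.3672 → C = 339.84°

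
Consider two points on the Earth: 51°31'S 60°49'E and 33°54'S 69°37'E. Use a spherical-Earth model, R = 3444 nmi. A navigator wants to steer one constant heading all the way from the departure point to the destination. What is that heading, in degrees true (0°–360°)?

20.0°

Δψ = ln[tan(π/4+φ₂/2)/tan(π/4+φ₁/2)] = +0.4230
Δλ = +0.1536 rad (taken the short way round)
course = atan2(Δλ, Δψ) = 19.96°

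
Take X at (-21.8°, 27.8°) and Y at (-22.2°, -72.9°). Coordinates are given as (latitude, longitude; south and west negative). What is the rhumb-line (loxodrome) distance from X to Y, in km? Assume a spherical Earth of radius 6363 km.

10369 km

Δψ = ln[tan(π/4+φ₂/2)/tan(π/4+φ₁/2)] = -0.0075;  Δφ = -0.0070 rad,  Δλ = -1.7575 rad
q = Δφ/Δψ = 0.9272
d = R·√(Δφ² + q²Δλ²) = 6363·1.62958 = 10369 km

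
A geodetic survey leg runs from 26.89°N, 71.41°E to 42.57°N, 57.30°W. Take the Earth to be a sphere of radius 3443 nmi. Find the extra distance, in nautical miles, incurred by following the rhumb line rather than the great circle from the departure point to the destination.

Great circle: cos σ = sin φ₁ sin φ₂ + cos φ₁ cos φ₂ cos Δλ,  σ = 1.6758 rad → d_gc = 5769.7 nmi
Rhumb line: Δψ = +0.3351, q = Δφ/Δψ = 0.8168, d_rh = R√(Δφ²+q²Δλ²) = 6387.3 nmi
Excess = 6387.3 − 5769.7 = 617.6 ≈ 618 nmi

618 nmi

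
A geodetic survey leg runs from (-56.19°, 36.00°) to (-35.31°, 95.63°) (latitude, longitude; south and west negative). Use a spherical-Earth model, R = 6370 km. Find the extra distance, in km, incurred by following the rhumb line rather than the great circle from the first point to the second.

Great circle: cos σ = sin φ₁ sin φ₂ + cos φ₁ cos φ₂ cos Δλ,  σ = 0.7815 rad → d_gc = 4978.4 km
Rhumb line: Δψ = +0.5315, q = Δφ/Δψ = 0.6856, d_rh = R√(Δφ²+q²Δλ²) = 5103.7 km
Excess = 5103.7 − 4978.4 = 125.3 ≈ 125 km

125 km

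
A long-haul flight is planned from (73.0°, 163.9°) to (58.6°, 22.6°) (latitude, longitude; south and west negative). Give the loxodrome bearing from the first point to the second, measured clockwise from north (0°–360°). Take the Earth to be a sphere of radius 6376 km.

Meridional parts: M(φ₁)=+1.9008, M(φ₂)=+1.2691 → ΔM = -0.6317;  Δλ = -2.4662 rad
tan C = Δλ / ΔM = +3.9040 → C = 255.63°

255.6°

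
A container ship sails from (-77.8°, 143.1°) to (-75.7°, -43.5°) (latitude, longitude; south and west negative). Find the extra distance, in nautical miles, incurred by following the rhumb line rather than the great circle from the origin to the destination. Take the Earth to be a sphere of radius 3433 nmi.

Great circle: cos σ = sin φ₁ sin φ₂ + cos φ₁ cos φ₂ cos Δλ,  σ = 0.4617 rad → d_gc = 1585.1 nmi
Rhumb line: Δψ = +0.1602, q = Δφ/Δψ = 0.2287, d_rh = R√(Δφ²+q²Δλ²) = 2379.7 nmi
Excess = 2379.7 − 1585.1 = 794.6 ≈ 795 nmi

795 nmi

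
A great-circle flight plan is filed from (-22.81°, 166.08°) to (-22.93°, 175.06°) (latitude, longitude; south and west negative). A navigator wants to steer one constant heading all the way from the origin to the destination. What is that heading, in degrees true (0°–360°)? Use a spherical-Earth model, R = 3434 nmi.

Meridional parts: M(φ₁)=-0.4091, M(φ₂)=-0.4113 → ΔM = -0.0023;  Δλ = +0.1567 rad
tan C = Δλ / ΔM = -68.9506 → C = 90.83°

90.8°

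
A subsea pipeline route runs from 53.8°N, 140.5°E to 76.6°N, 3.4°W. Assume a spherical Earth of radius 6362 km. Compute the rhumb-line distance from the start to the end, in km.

6710 km

Δψ = ln[tan(π/4+φ₂/2)/tan(π/4+φ₁/2)] = +1.0233;  Δφ = +0.3979 rad,  Δλ = -2.5115 rad
q = Δφ/Δψ = 0.3889
d = R·√(Δφ² + q²Δλ²) = 6362·1.05463 = 6710 km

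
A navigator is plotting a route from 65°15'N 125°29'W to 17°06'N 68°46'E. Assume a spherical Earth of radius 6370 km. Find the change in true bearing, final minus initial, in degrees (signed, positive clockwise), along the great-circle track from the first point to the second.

At departure: θ₁ = atan2(sin Δλ cos φ₂, cos φ₁ sin φ₂ − sin φ₁ cos φ₂ cos Δλ) = 346.29°
At arrival: θ₂ = atan2(sin Δλ cos φ₁, −cos φ₂ sin φ₁ + sin φ₂ cos φ₁ cos Δλ) = 185.96°
Δθ = θ₂ − θ₁ = -160.3°

-160.3°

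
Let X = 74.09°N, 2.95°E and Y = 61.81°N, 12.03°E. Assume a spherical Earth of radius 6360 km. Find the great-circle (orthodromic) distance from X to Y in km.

1411 km

Haversine: a = sin²(Δφ/2)+cos φ₁ cos φ₂ sin²(Δλ/2) = 0.01225;  σ = 2·atan2(√a,√(1−a))
σ = 12.710° → d = Rσ = 6360·0.22183 = 1411 km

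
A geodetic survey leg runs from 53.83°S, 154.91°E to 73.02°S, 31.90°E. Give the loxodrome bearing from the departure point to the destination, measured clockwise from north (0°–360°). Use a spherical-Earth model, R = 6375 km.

Meridional parts: M(φ₁)=-1.1191, M(φ₂)=-1.9020 → ΔM = -0.7828;  Δλ = -2.1469 rad
tan C = Δλ / ΔM = +2.7425 → C = 249.97°

250.0°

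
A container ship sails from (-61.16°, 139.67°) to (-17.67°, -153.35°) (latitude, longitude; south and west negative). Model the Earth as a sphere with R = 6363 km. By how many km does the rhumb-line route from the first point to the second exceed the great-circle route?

192 km

Great circle: cos σ = sin φ₁ sin φ₂ + cos φ₁ cos φ₂ cos Δλ,  σ = 1.1089 rad → d_gc = 7056.1 km
Rhumb line: Δψ = +1.0448, q = Δφ/Δψ = 0.7265, d_rh = R√(Δφ²+q²Δλ²) = 7247.9 km
Excess = 7247.9 − 7056.1 = 191.8 ≈ 192 km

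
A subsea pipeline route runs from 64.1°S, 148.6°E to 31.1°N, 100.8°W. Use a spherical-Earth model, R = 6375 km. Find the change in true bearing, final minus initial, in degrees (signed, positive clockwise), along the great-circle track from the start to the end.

Initial bearing θ₁ = atan2(sin Δλ cos φ₂, cos φ₁ sin φ₂ − sin φ₁ cos φ₂ cos Δλ) = 93.24°
Final bearing θ₂ = (initial bearing from the destination back to the start) + 180° = 30.62°
Δθ = θ₂ − θ₁ = -62.6°

-62.6°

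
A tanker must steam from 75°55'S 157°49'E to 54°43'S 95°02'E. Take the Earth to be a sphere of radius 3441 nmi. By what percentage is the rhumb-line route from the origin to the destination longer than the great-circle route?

Great circle: σ = 0.5432 rad → d_gc = Rσ = 1869.2 nmi
Rhumb: Δφ = +0.3700, Δλ = -1.0958, Δψ = +0.9457, q = Δφ/Δψ = 0.3913 → d_rh = R√(Δφ²+q²Δλ²) = 1948.7 nmi
Excess = (1948.7 − 1869.2) / 1869.2 = 79.5 / 1869.2 = 4.253% ≈ 4.3%

4.3%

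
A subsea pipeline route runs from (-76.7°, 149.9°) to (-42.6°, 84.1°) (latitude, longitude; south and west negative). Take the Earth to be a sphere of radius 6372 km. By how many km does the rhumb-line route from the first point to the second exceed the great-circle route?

Great circle: cos σ = sin φ₁ sin φ₂ + cos φ₁ cos φ₂ cos Δλ,  σ = 0.7552 rad → d_gc = 4812.1 km
Rhumb line: Δψ = +1.3258, q = Δφ/Δψ = 0.4489, d_rh = R√(Δφ²+q²Δλ²) = 5017.3 km
Excess = 5017.3 − 4812.1 = 205.2 ≈ 205 km

205 km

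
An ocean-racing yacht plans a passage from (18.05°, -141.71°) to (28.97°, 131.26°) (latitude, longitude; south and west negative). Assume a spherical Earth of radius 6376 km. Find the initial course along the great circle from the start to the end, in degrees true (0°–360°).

297.1°

θ = atan2( sin Δλ·cos φ₂ ,  cos φ₁ sin φ₂ − sin φ₁ cos φ₂ cos Δλ )
  = atan2(-0.8737, +0.4465) = 297.07°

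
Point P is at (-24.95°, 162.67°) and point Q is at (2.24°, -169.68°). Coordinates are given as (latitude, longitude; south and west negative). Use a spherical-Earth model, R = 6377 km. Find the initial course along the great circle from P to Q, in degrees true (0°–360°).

48.6°

N = sin Δλ·cos φ₂ = +0.4637;  D = cos φ₁ sin φ₂ − sin φ₁ cos φ₂ cos Δλ = +0.4088
initial course = atan2(N, D) = 48.60°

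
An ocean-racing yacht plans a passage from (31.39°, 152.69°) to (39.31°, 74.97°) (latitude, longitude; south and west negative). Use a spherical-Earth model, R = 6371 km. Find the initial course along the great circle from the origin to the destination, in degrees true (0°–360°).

N = sin Δλ·cos φ₂ = -0.7560;  D = cos φ₁ sin φ₂ − sin φ₁ cos φ₂ cos Δλ = +0.4551
initial course = atan2(N, D) = 301.05°

301.0°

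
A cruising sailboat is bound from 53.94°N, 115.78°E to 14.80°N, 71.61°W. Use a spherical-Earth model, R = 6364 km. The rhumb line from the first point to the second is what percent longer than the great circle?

Great circle: σ = 1.9368 rad → d_gc = Rσ = 12325.7 km
Rhumb: Δφ = -0.6831, Δλ = +3.0126, Δψ = -0.8612, q = Δφ/Δψ = 0.7933 → d_rh = R√(Δφ²+q²Δλ²) = 15817.6 km
Excess = (15817.6 − 12325.7) / 12325.7 = 3491.9 / 12325.7 = 28.33% ≈ 28.3%

28.3%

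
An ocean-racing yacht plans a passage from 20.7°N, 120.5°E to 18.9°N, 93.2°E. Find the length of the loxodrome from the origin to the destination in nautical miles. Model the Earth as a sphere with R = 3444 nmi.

Rhumb course C = atan2(Δλ, Δψ) with Δψ = ln[tan(π/4+φ₂/2)/tan(π/4+φ₁/2)] = -0.0334, Δλ = -0.4765 → C = 265.99°
d = R·|Δφ| / |cos C| = 3444·0.03142 / 0.06991 = 1548 nmi

1548 nmi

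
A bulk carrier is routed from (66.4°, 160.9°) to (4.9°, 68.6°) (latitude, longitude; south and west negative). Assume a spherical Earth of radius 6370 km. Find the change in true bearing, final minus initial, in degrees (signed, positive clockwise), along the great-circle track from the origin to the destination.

At departure: θ₁ = atan2(sin Δλ cos φ₂, cos φ₁ sin φ₂ − sin φ₁ cos φ₂ cos Δλ) = 274.07°
At arrival: θ₂ = atan2(sin Δλ cos φ₁, −cos φ₂ sin φ₁ + sin φ₂ cos φ₁ cos Δλ) = 203.63°
Δθ = θ₂ − θ₁ = -70.4°

-70.4°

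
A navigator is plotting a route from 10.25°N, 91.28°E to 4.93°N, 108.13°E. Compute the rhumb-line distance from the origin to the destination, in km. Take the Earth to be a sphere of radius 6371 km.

Rhumb course C = atan2(Δλ, Δψ) with Δψ = ln[tan(π/4+φ₂/2)/tan(π/4+φ₁/2)] = -0.0937, Δλ = +0.2941 → C = 107.67°
d = R·|Δφ| / |cos C| = 6371·0.09285 / 0.30360 = 1948 km

1948 km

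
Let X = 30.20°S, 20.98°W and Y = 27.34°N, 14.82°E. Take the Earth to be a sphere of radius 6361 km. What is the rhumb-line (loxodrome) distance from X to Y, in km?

Rhumb course C = atan2(Δλ, Δψ) with Δψ = ln[tan(π/4+φ₂/2)/tan(π/4+φ₁/2)] = +1.0497, Δλ = +0.6248 → C = 30.76°
d = R·|Δφ| / |cos C| = 6361·1.00426 / 0.85930 = 7434 km

7434 km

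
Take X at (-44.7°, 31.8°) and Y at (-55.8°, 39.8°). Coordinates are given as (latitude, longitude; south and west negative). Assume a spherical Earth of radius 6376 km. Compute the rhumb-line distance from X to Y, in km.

1359 km

Rhumb course C = atan2(Δλ, Δψ) with Δψ = ln[tan(π/4+φ₂/2)/tan(π/4+φ₁/2)] = -0.3048, Δλ = +0.1396 → C = 155.39°
d = R·|Δφ| / |cos C| = 6376·0.19373 / 0.90917 = 1359 km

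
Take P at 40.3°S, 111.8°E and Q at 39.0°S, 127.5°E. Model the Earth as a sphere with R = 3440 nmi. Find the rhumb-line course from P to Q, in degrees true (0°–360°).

83.9°

Δψ = ln[tan(π/4+φ₂/2)/tan(π/4+φ₁/2)] = +0.0295
Δλ = +0.2740 rad (taken the short way round)
course = atan2(Δλ, Δψ) = 83.86°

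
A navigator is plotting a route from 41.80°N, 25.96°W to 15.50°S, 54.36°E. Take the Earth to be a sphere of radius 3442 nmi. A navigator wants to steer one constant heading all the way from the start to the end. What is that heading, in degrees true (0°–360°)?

127.6°

Δψ = ln[tan(π/4+φ₂/2)/tan(π/4+φ₁/2)] = -1.0784
Δλ = +1.4018 rad (taken the short way round)
course = atan2(Δλ, Δψ) = 127.57°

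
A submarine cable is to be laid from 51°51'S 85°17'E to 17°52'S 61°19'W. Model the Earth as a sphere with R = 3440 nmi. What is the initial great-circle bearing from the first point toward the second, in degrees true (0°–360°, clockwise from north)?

N = sin Δλ·cos φ₂ = -0.5239;  D = cos φ₁ sin φ₂ − sin φ₁ cos φ₂ cos Δλ = -0.8144
initial course = atan2(N, D) = 212.76°

212.8°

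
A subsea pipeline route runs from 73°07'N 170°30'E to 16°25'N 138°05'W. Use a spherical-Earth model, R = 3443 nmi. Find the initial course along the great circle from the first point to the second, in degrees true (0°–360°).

θ = atan2( sin Δλ·cos φ₂ ,  cos φ₁ sin φ₂ − sin φ₁ cos φ₂ cos Δλ )
  = atan2(+0.7498, -0.4904) = 123.18°

123.2°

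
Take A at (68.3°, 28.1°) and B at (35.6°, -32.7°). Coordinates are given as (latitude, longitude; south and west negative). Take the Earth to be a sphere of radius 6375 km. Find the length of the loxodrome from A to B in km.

Δψ = ln[tan(π/4+φ₂/2)/tan(π/4+φ₁/2)] = -0.9863;  Δφ = -0.5707 rad,  Δλ = -1.0612 rad
q = Δφ/Δψ = 0.5786
d = R·√(Δφ² + q²Δλ²) = 6375·0.83830 = 5344 km

5344 km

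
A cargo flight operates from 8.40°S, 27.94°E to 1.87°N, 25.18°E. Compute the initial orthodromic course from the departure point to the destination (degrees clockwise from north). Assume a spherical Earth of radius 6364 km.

N = sin Δλ·cos φ₂ = -0.0481;  D = cos φ₁ sin φ₂ − sin φ₁ cos φ₂ cos Δλ = +0.1781
initial course = atan2(N, D) = 344.88°

344.9°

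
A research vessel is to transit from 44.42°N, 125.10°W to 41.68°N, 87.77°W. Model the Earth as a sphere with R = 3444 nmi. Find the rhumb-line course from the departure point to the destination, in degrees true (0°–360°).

95.7°

Meridional parts: M(φ₁)=+0.8671, M(φ₂)=+0.8017 → ΔM = -0.0655;  Δλ = +0.6515 rad
tan C = Δλ / ΔM = -9.9533 → C = 95.74°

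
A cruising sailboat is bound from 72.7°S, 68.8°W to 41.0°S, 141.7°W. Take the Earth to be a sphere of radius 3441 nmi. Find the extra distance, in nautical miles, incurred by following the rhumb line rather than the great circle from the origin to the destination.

Great circle: cos σ = sin φ₁ sin φ₂ + cos φ₁ cos φ₂ cos Δλ,  σ = 0.8060 rad → d_gc = 2773.5 nmi
Rhumb line: Δψ = +1.0972, q = Δφ/Δψ = 0.5043, d_rh = R√(Δφ²+q²Δλ²) = 2915.3 nmi
Excess = 2915.3 − 2773.5 = 141.8 ≈ 142 nmi

142 nmi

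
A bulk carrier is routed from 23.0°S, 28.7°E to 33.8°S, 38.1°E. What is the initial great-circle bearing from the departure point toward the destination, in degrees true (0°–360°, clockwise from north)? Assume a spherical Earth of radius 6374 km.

N = sin Δλ·cos φ₂ = +0.1357;  D = cos φ₁ sin φ₂ − sin φ₁ cos φ₂ cos Δλ = -0.1917
initial course = atan2(N, D) = 144.71°

144.7°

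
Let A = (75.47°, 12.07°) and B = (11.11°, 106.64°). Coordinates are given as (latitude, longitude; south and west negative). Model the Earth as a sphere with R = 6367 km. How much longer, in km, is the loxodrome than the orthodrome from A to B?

Great circle: cos σ = sin φ₁ sin φ₂ + cos φ₁ cos φ₂ cos Δλ,  σ = 1.4031 rad → d_gc = 8933.5 km
Rhumb line: Δψ = -1.8646, q = Δφ/Δψ = 0.6024, d_rh = R√(Δφ²+q²Δλ²) = 9551.5 km
Excess = 9551.5 − 8933.5 = 618.0 ≈ 618 km

618 km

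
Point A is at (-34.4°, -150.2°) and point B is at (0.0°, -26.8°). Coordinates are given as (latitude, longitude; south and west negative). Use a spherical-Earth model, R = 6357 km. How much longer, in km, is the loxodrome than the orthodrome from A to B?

Great circle: cos σ = sin φ₁ sin φ₂ + cos φ₁ cos φ₂ cos Δλ,  σ = 2.0423 rad → d_gc = 12982.8 km
Rhumb line: Δψ = +0.6401, q = Δφ/Δψ = 0.9380, d_rh = R√(Δφ²+q²Δλ²) = 13397.2 km
Excess = 13397.2 − 12982.8 = 414.4 ≈ 414 km

414 km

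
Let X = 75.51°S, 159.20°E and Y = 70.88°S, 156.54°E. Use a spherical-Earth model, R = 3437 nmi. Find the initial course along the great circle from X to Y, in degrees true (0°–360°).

N = sin Δλ·cos φ₂ = -0.0152;  D = cos φ₁ sin φ₂ − sin φ₁ cos φ₂ cos Δλ = +0.0804
initial course = atan2(N, D) = 349.29°

349.3°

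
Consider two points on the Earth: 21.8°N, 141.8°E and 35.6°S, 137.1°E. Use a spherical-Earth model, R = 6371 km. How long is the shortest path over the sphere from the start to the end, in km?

cos σ = sin φ₁ sin φ₂ + cos φ₁ cos φ₂ cos Δλ
      = sin(21.80°)sin(-35.60°) + cos(21.80°)cos(-35.60°)cos(-4.70°) = 0.5362
σ = 57.572° → d = Rσ = 6371·1.00483 = 6402 km

6402 km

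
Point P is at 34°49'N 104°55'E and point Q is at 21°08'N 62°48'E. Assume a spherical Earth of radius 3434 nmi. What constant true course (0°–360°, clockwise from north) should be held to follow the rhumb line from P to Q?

Δψ = ln[tan(π/4+φ₂/2)/tan(π/4+φ₁/2)] = -0.2714
Δλ = -0.7351 rad (taken the short way round)
course = atan2(Δλ, Δψ) = 249.73°

249.7°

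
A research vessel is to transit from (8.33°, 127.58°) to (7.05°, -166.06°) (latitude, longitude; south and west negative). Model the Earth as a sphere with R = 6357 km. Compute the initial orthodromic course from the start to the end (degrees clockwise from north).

N = sin Δλ·cos φ₂ = +0.9092;  D = cos φ₁ sin φ₂ − sin φ₁ cos φ₂ cos Δλ = +0.0638
initial course = atan2(N, D) = 85.99°

86.0°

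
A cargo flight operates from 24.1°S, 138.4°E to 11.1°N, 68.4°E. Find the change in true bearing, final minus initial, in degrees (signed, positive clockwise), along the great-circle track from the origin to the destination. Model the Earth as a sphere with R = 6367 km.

Initial bearing θ₁ = atan2(sin Δλ cos φ₂, cos φ₁ sin φ₂ − sin φ₁ cos φ₂ cos Δλ) = 288.74°
Final bearing θ₂ = (initial bearing from the destination back to the start) + 180° = 298.24°
Δθ = θ₂ − θ₁ = +9.5°

+9.5°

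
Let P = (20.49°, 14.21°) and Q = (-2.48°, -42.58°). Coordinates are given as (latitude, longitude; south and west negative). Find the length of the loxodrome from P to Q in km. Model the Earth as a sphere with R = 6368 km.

Δψ = ln[tan(π/4+φ₂/2)/tan(π/4+φ₁/2)] = -0.4088;  Δφ = -0.4009 rad,  Δλ = -0.9912 rad
q = Δφ/Δψ = 0.9807
d = R·√(Δφ² + q²Δλ²) = 6368·1.05147 = 6696 km

6696 km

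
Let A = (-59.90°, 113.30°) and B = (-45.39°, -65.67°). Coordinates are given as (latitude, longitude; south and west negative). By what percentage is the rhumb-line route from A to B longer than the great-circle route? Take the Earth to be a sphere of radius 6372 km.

44.9%

Great circle: σ = 1.3039 rad → d_gc = Rσ = 8308.3 km
Rhumb: Δφ = +0.2532, Δλ = -3.1236, Δψ = +0.4224, q = Δφ/Δψ = 0.5995 → d_rh = R√(Δφ²+q²Δλ²) = 12040.6 km
Excess = (12040.6 − 8308.3) / 8308.3 = 3732.3 / 8308.3 = 44.92% ≈ 44.9%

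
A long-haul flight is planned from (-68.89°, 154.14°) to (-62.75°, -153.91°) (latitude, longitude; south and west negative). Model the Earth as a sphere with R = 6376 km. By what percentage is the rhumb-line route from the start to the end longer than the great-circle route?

Great circle: σ = 0.3737 rad → d_gc = Rσ = 2382.5 km
Rhumb: Δφ = +0.1072, Δλ = +0.9067, Δψ = +0.2630, q = Δφ/Δψ = 0.4075 → d_rh = R√(Δφ²+q²Δλ²) = 2452.6 km
Excess = (2452.6 − 2382.5) / 2382.5 = 70.1 / 2382.5 = 2.94% ≈ 2.9%

2.9%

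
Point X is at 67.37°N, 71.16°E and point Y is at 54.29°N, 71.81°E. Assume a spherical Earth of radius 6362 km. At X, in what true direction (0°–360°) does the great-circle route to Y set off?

N = sin Δλ·cos φ₂ = +0.0066;  D = cos φ₁ sin φ₂ − sin φ₁ cos φ₂ cos Δλ = -0.2263
initial course = atan2(N, D) = 178.32°

178.3°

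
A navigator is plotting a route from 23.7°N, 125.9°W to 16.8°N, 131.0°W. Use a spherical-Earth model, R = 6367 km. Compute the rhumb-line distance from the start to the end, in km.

Δψ = ln[tan(π/4+φ₂/2)/tan(π/4+φ₁/2)] = -0.1285;  Δφ = -0.1204 rad,  Δλ = -0.0890 rad
q = Δφ/Δψ = 0.9375
d = R·√(Δφ² + q²Δλ²) = 6367·0.14651 = 933 km

933 km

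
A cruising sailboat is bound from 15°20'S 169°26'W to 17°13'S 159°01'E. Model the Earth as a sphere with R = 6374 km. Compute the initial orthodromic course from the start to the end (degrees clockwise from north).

θ = atan2( sin Δλ·cos φ₂ ,  cos φ₁ sin φ₂ − sin φ₁ cos φ₂ cos Δλ )
  = atan2(-0.4998, -0.0702) = 262.00°

262.0°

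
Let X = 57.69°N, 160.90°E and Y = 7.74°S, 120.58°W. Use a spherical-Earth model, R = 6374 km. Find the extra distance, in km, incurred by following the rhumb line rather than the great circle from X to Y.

213 km

Great circle: cos σ = sin φ₁ sin φ₂ + cos φ₁ cos φ₂ cos Δλ,  σ = 1.5792 rad → d_gc = 10065.9 km
Rhumb line: Δψ = -1.3745, q = Δφ/Δψ = 0.8308, d_rh = R√(Δφ²+q²Δλ²) = 10278.7 km
Excess = 10278.7 − 10065.9 = 212.8 ≈ 213 km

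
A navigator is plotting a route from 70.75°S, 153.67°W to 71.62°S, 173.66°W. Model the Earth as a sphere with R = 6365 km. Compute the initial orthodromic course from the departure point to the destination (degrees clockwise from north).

252.9°

N = sin Δλ·cos φ₂ = -0.1078;  D = cos φ₁ sin φ₂ − sin φ₁ cos φ₂ cos Δλ = -0.0331
initial course = atan2(N, D) = 252.92°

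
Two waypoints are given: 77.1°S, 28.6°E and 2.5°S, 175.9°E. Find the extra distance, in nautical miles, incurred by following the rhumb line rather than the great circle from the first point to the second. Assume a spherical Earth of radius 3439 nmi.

1103 nmi

Great circle: cos σ = sin φ₁ sin φ₂ + cos φ₁ cos φ₂ cos Δλ,  σ = 1.7165 rad → d_gc = 5903.0 nmi
Rhumb line: Δψ = +2.1363, q = Δφ/Δψ = 0.6095, d_rh = R√(Δφ²+q²Δλ²) = 7006.1 nmi
Excess = 7006.1 − 5903.0 = 1103.1 ≈ 1103 nmi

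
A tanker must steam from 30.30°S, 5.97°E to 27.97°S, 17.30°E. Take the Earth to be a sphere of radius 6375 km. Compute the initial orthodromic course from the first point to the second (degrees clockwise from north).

79.6°

N = sin Δλ·cos φ₂ = +0.1735;  D = cos φ₁ sin φ₂ − sin φ₁ cos φ₂ cos Δλ = +0.0320
initial course = atan2(N, D) = 79.56°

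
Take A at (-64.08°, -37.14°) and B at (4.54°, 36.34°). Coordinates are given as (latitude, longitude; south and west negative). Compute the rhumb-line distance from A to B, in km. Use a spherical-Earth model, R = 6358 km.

9887 km

Rhumb course C = atan2(Δλ, Δψ) with Δψ = ln[tan(π/4+φ₂/2)/tan(π/4+φ₁/2)] = +1.5484, Δλ = +1.2825 → C = 39.63°
d = R·|Δφ| / |cos C| = 6358·1.19764 / 0.77015 = 9887 km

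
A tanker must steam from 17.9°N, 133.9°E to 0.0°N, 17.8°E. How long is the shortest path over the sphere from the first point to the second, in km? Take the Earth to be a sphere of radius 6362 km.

12741 km

cos σ = sin φ₁ sin φ₂ + cos φ₁ cos φ₂ cos Δλ
      = sin(17.90°)sin(-0.00°) + cos(17.90°)cos(-0.00°)cos(-116.10°) = -0.4186
σ = 114.749° → d = Rσ = 6362·2.00275 = 12741 km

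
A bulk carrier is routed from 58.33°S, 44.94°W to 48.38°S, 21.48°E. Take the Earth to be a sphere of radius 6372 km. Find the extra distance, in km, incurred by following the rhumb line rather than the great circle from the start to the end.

169 km

Great circle: cos σ = sin φ₁ sin φ₂ + cos φ₁ cos φ₂ cos Δλ,  σ = 0.6829 rad → d_gc = 4351.5 km
Rhumb line: Δψ = +0.2927, q = Δφ/Δψ = 0.5934, d_rh = R√(Δφ²+q²Δλ²) = 4520.6 km
Excess = 4520.6 − 4351.5 = 169.1 ≈ 169 km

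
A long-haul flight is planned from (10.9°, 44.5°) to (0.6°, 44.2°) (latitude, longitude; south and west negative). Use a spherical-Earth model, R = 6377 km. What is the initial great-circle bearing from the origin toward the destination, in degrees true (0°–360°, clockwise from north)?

N = sin Δλ·cos φ₂ = -0.0052;  D = cos φ₁ sin φ₂ − sin φ₁ cos φ₂ cos Δλ = -0.1788
initial course = atan2(N, D) = 181.68°

181.7°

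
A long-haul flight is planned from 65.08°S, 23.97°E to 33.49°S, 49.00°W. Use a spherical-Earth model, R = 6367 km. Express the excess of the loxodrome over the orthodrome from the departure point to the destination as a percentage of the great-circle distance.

4.4%

Great circle: σ = 0.9231 rad → d_gc = Rσ = 5877.5 km
Rhumb: Δφ = +0.5513, Δλ = -1.2736, Δψ = +0.8888, q = Δφ/Δψ = 0.6203 → d_rh = R√(Δφ²+q²Δλ²) = 6133.9 km
Excess = (6133.9 − 5877.5) / 5877.5 = 256.4 / 5877.5 = 4.36% ≈ 4.4%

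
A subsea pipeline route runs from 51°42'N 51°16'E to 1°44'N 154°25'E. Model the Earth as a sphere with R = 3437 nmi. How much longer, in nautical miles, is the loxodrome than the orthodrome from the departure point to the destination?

245 nmi

Great circle: cos σ = sin φ₁ sin φ₂ + cos φ₁ cos φ₂ cos Δλ,  σ = 1.6883 rad → d_gc = 5802.6 nmi
Rhumb line: Δψ = -1.0274, q = Δφ/Δψ = 0.8488, d_rh = R√(Δφ²+q²Δλ²) = 6047.2 nmi
Excess = 6047.2 − 5802.6 = 244.6 ≈ 245 nmi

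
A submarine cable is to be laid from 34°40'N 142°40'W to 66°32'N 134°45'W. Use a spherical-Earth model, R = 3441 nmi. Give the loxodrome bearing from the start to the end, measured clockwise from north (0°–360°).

8.5°

Δψ = ln[tan(π/4+φ₂/2)/tan(π/4+φ₁/2)] = +0.9259
Δλ = +0.1382 rad (taken the short way round)
course = atan2(Δλ, Δψ) = 8.49°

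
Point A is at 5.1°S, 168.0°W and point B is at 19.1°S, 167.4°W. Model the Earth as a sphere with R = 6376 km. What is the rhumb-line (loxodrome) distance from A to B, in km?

Δψ = ln[tan(π/4+φ₂/2)/tan(π/4+φ₁/2)] = -0.2506;  Δφ = -0.2443 rad,  Δλ = +0.0105 rad
q = Δφ/Δψ = 0.9751
d = R·√(Δφ² + q²Δλ²) = 6376·0.24456 = 1559 km

1559 km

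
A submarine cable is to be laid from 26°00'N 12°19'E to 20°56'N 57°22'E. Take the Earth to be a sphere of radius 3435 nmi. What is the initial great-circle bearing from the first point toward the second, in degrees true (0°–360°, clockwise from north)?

N = sin Δλ·cos φ₂ = +0.6610;  D = cos φ₁ sin φ₂ − sin φ₁ cos φ₂ cos Δλ = +0.0319
initial course = atan2(N, D) = 87.24°

87.2°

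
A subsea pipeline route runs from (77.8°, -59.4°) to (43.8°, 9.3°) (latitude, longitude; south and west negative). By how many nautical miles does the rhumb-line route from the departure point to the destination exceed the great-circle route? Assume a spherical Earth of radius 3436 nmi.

122 nmi

Great circle: cos σ = sin φ₁ sin φ₂ + cos φ₁ cos φ₂ cos Δλ,  σ = 0.7497 rad → d_gc = 2575.9 nmi
Rhumb line: Δψ = -1.3841, q = Δφ/Δψ = 0.4287, d_rh = R√(Δφ²+q²Δλ²) = 2697.7 nmi
Excess = 2697.7 − 2575.9 = 121.8 ≈ 122 nmi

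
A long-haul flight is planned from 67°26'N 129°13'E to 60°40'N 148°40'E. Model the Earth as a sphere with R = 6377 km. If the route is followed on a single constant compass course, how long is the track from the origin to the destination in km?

Δψ = ln[tan(π/4+φ₂/2)/tan(π/4+φ₁/2)] = -0.2714;  Δφ = -0.1181 rad,  Δλ = +0.3395 rad
q = Δφ/Δψ = 0.4352
d = R·√(Δφ² + q²Δλ²) = 6377·0.18913 = 1206 km

1206 km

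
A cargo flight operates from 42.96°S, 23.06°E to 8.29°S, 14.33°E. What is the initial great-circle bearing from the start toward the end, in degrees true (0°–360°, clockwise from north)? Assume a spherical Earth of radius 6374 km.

θ = atan2( sin Δλ·cos φ₂ ,  cos φ₁ sin φ₂ − sin φ₁ cos φ₂ cos Δλ )
  = atan2(-0.1502, +0.5610) = 345.01°

345.0°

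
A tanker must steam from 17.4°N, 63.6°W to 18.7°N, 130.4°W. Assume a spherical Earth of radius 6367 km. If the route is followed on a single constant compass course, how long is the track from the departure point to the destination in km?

7059 km

Δψ = ln[tan(π/4+φ₂/2)/tan(π/4+φ₁/2)] = +0.0239;  Δφ = +0.0227 rad,  Δλ = -1.1659 rad
q = Δφ/Δψ = 0.9508
d = R·√(Δφ² + q²Δλ²) = 6367·1.10871 = 7059 km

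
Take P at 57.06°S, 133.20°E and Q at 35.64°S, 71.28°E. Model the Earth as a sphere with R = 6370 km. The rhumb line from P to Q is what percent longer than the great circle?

Great circle: σ = 0.7996 rad → d_gc = Rσ = 5093.2 km
Rhumb: Δφ = +0.3738, Δλ = -1.0807, Δψ = +0.5521, q = Δφ/Δψ = 0.6772 → d_rh = R√(Δφ²+q²Δλ²) = 5234.8 km
Excess = (5234.8 − 5093.2) / 5093.2 = 141.6 / 5093.2 = 2.78% ≈ 2.8%

2.8%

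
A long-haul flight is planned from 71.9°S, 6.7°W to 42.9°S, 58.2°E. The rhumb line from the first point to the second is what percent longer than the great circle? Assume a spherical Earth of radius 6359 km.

Great circle: σ = 0.7324 rad → d_gc = Rσ = 4657.3 km
Rhumb: Δφ = +0.5061, Δλ = +1.1327, Δψ = +1.0066, q = Δφ/Δψ = 0.5028 → d_rh = R√(Δφ²+q²Δλ²) = 4845.2 km
Excess = (4845.2 − 4657.3) / 4657.3 = 187.9 / 4657.3 = 4.03% ≈ 4.0%

4.0%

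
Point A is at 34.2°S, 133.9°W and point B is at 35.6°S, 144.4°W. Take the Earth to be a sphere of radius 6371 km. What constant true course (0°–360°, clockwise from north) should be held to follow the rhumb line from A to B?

Δψ = ln[tan(π/4+φ₂/2)/tan(π/4+φ₁/2)] = -0.0298
Δλ = -0.1833 rad (taken the short way round)
course = atan2(Δλ, Δψ) = 260.77°

260.8°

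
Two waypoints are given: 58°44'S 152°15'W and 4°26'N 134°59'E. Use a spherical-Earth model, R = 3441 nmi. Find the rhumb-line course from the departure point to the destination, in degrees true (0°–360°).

Meridional parts: M(φ₁)=-1.2736, M(φ₂)=+0.0775 → ΔM = +1.3510;  Δλ = -1.2700 rad
tan C = Δλ / ΔM = -0.9400 → C = 316.77°

316.8°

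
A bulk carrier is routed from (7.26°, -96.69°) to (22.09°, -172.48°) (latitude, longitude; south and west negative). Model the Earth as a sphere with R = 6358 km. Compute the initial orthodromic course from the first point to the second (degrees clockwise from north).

291.0°

θ = atan2( sin Δλ·cos φ₂ ,  cos φ₁ sin φ₂ − sin φ₁ cos φ₂ cos Δλ )
  = atan2(-0.8982, +0.3443) = 290.97°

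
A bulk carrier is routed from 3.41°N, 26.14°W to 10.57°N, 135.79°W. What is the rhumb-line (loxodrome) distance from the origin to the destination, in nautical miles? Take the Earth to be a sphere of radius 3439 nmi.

Rhumb course C = atan2(Δλ, Δψ) with Δψ = ln[tan(π/4+φ₂/2)/tan(π/4+φ₁/2)] = +0.1260, Δλ = -1.9138 → C = 273.77°
d = R·|Δφ| / |cos C| = 3439·0.12497 / 0.06569 = 6542 nmi

6542 nmi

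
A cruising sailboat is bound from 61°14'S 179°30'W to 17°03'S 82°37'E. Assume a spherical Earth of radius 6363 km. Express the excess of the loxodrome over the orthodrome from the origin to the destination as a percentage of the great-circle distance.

Great circle: σ = 1.3756 rad → d_gc = Rσ = 8753.2 km
Rhumb: Δφ = +0.7711, Δλ = -1.7084, Δψ = +1.0588, q = Δφ/Δψ = 0.7283 → d_rh = R√(Δφ²+q²Δλ²) = 9314.6 km
Excess = (9314.6 − 8753.2) / 8753.2 = 561.4 / 8753.2 = 6.41% ≈ 6.4%

6.4%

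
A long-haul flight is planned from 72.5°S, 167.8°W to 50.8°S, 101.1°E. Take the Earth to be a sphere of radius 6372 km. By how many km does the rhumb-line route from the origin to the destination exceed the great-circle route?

Great circle: cos σ = sin φ₁ sin φ₂ + cos φ₁ cos φ₂ cos Δλ,  σ = 0.7445 rad → d_gc = 4743.9 km
Rhumb line: Δψ = +0.8388, q = Δφ/Δψ = 0.4515, d_rh = R√(Δφ²+q²Δλ²) = 5172.3 km
Excess = 5172.3 − 4743.9 = 428.4 ≈ 428 km

428 km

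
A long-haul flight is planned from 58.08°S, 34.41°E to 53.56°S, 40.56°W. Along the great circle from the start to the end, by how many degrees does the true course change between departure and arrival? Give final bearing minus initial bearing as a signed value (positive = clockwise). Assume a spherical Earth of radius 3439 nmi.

+64.8°

Initial bearing θ₁ = atan2(sin Δλ cos φ₂, cos φ₁ sin φ₂ − sin φ₁ cos φ₂ cos Δλ) = 242.82°
Final bearing θ₂ = (initial bearing from the destination back to the start) + 180° = 307.64°
Δθ = θ₂ − θ₁ = +64.8°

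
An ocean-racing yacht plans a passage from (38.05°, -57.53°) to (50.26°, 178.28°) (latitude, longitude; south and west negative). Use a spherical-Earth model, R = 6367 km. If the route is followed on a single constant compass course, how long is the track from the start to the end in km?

Δψ = ln[tan(π/4+φ₂/2)/tan(π/4+φ₁/2)] = +0.2987;  Δφ = +0.2131 rad,  Δλ = -2.1675 rad
q = Δφ/Δψ = 0.7135
d = R·√(Δφ² + q²Δλ²) = 6367·1.56119 = 9940 km

9940 km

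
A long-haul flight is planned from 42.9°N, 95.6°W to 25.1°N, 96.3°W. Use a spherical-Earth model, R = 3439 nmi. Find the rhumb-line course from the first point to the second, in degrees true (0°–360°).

181.9°

Δψ = ln[tan(π/4+φ₂/2)/tan(π/4+φ₁/2)] = -0.3777
Δλ = -0.0122 rad (taken the short way round)
course = atan2(Δλ, Δψ) = 181.85°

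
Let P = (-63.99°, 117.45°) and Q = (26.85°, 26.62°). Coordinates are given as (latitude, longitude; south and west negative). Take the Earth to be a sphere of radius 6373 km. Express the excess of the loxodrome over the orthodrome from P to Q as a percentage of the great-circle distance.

2.4%

Great circle: σ = 1.9950 rad → d_gc = Rσ = 12714.0 km
Rhumb: Δφ = +1.5855, Δλ = -1.5853, Δψ = +1.9523, q = Δφ/Δψ = 0.8121 → d_rh = R√(Δφ²+q²Δλ²) = 13015.7 km
Excess = (13015.7 − 12714.0) / 12714.0 = 301.7 / 12714.0 = 2.37% ≈ 2.4%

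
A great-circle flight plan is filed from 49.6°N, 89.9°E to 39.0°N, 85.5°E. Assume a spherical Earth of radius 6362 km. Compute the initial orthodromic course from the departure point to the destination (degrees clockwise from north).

198.1°

θ = atan2( sin Δλ·cos φ₂ ,  cos φ₁ sin φ₂ − sin φ₁ cos φ₂ cos Δλ )
  = atan2(-0.0596, -0.1822) = 198.12°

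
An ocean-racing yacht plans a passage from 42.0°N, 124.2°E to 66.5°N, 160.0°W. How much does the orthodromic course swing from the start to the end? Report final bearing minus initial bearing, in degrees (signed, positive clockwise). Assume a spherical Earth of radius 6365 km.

+65.8°

At departure: θ₁ = atan2(sin Δλ cos φ₂, cos φ₁ sin φ₂ − sin φ₁ cos φ₂ cos Δλ) = 32.11°
At arrival: θ₂ = atan2(sin Δλ cos φ₁, −cos φ₂ sin φ₁ + sin φ₂ cos φ₁ cos Δλ) = 97.87°
Δθ = θ₂ − θ₁ = +65.8°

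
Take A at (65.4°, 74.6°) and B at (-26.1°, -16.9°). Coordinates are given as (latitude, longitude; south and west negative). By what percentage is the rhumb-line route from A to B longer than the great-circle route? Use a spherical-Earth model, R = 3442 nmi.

2.6%

Great circle: σ = 1.9930 rad → d_gc = Rσ = 6860.0 nmi
Rhumb: Δφ = -1.5970, Δλ = -1.5970, Δψ = -1.9953, q = Δφ/Δψ = 0.8004 → d_rh = R√(Δφ²+q²Δλ²) = 7040.7 nmi
Excess = (7040.7 − 6860.0) / 6860.0 = 180.7 / 6860.0 = 2.63% ≈ 2.6%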